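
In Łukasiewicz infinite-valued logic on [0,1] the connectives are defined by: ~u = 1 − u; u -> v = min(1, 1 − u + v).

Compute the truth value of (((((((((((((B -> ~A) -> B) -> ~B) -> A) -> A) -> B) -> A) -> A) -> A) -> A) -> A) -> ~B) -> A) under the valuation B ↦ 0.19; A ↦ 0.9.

~A: Łukasiewicz ¬ gives 1 − 0.9 = 0.1
(B -> ~A): min(1, 1 − 0.19 + 0.1) = 0.91
((B -> ~A) -> B): min(1, 1 − 0.91 + 0.19) = 0.28
~B: Łukasiewicz ¬ gives 1 − 0.19 = 0.81
(((B -> ~A) -> B) -> ~B): min(1, 1 − 0.28 + 0.81) = 1
((((B -> ~A) -> B) -> ~B) -> A): min(1, 1 − 1 + 0.9) = 0.9
(((((B -> ~A) -> B) -> ~B) -> A) -> A): min(1, 1 − 0.9 + 0.9) = 1
((((((B -> ~A) -> B) -> ~B) -> A) -> A) -> B): min(1, 1 − 1 + 0.19) = 0.19
(((((((B -> ~A) -> B) -> ~B) -> A) -> A) -> B) -> A): min(1, 1 − 0.19 + 0.9) = 1
((((((((B -> ~A) -> B) -> ~B) -> A) -> A) -> B) -> A) -> A): min(1, 1 − 1 + 0.9) = 0.9
(((((((((B -> ~A) -> B) -> ~B) -> A) -> A) -> B) -> A) -> A) -> A): min(1, 1 − 0.9 + 0.9) = 1
((((((((((B -> ~A) -> B) -> ~B) -> A) -> A) -> B) -> A) -> A) -> A) -> A): min(1, 1 − 1 + 0.9) = 0.9
(((((((((((B -> ~A) -> B) -> ~B) -> A) -> A) -> B) -> A) -> A) -> A) -> A) -> A): min(1, 1 − 0.9 + 0.9) = 1
~B: Łukasiewicz ¬ gives 1 − 0.19 = 0.81
((((((((((((B -> ~A) -> B) -> ~B) -> A) -> A) -> B) -> A) -> A) -> A) -> A) -> A) -> ~B): min(1, 1 − 1 + 0.81) = 0.81
(((((((((((((B -> ~A) -> B) -> ~B) -> A) -> A) -> B) -> A) -> A) -> A) -> A) -> A) -> ~B) -> A): min(1, 1 − 0.81 + 0.9) = 1

1.00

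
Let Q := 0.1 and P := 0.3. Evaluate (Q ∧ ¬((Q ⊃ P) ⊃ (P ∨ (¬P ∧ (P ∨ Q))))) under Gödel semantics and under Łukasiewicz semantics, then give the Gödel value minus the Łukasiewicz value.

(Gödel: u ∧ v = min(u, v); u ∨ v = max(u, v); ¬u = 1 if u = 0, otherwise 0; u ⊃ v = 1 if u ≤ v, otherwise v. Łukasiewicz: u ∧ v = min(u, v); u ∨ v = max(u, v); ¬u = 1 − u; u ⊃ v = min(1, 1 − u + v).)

-0.10

Gödel evaluation:
  (Q ⊃ P): 0.1 ≤ 0.3, so result = 1
  ¬P: Gödel ¬ of 0.3 = 0 (operand ≠ 0)
  (P ∨ Q) = max(0.3, 0.1) = 0.3
  (¬P ∧ (P ∨ Q)) = min(0, 0.3) = 0
  (P ∨ (¬P ∧ (P ∨ Q))) = max(0.3, 0) = 0.3
  ((Q ⊃ P) ⊃ (P ∨ (¬P ∧ (P ∨ Q)))): 1 > 0.3, so result = 0.3
  ¬((Q ⊃ P) ⊃ (P ∨ (¬P ∧ (P ∨ Q)))): Gödel ¬ of 0.3 = 0 (operand ≠ 0)
  (Q ∧ ¬((Q ⊃ P) ⊃ (P ∨ (¬P ∧ (P ∨ Q))))) = min(0.1, 0) = 0
  Gödel value = 0
Łukasiewicz evaluation:
  (Q ⊃ P): min(1, 1 − 0.1 + 0.3) = 1
  ¬P: Łukasiewicz ¬ gives 1 − 0.3 = 0.7
  (P ∨ Q) = max(0.3, 0.1) = 0.3
  (¬P ∧ (P ∨ Q)) = min(0.7, 0.3) = 0.3
  (P ∨ (¬P ∧ (P ∨ Q))) = max(0.3, 0.3) = 0.3
  ((Q ⊃ P) ⊃ (P ∨ (¬P ∧ (P ∨ Q)))): min(1, 1 − 1 + 0.3) = 0.3
  ¬((Q ⊃ P) ⊃ (P ∨ (¬P ∧ (P ∨ Q)))): Łukasiewicz ¬ gives 1 − 0.3 = 0.7
  (Q ∧ ¬((Q ⊃ P) ⊃ (P ∨ (¬P ∧ (P ∨ Q))))) = min(0.1, 0.7) = 0.1
  Łukasiewicz value = 0.1
Difference: 0 − 0.1 = -0.10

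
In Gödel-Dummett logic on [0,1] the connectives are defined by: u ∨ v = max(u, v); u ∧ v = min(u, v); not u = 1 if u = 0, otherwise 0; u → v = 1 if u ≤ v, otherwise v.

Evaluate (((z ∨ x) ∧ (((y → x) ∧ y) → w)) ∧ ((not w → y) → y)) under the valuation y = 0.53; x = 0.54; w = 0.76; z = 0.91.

(z ∨ x) = max(0.91, 0.54) = 0.91
(y → x): 0.53 ≤ 0.54, so result = 1
((y → x) ∧ y) = min(1, 0.53) = 0.53
(((y → x) ∧ y) → w): 0.53 ≤ 0.76, so result = 1
((z ∨ x) ∧ (((y → x) ∧ y) → w)) = min(0.91, 1) = 0.91
not w: Gödel ¬ of 0.76 = 0 (operand ≠ 0)
(not w → y): 0 ≤ 0.53, so result = 1
((not w → y) → y): 1 > 0.53, so result = 0.53
(((z ∨ x) ∧ (((y → x) ∧ y) → w)) ∧ ((not w → y) → y)) = min(0.91, 0.53) = 0.53

0.53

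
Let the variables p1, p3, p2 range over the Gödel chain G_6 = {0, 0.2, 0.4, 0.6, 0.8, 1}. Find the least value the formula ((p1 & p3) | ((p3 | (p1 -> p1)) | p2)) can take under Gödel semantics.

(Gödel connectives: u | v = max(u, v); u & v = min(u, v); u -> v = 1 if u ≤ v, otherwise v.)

1.00

Every assignment gives 1. For instance at p1 = 0, p3 = 0, p2 = 0:
  (p1 & p3) = min(0, 0) = 0
  (p1 -> p1): 0 ≤ 0, so result = 1
  (p3 | (p1 -> p1)) = max(0, 1) = 1
  ((p3 | (p1 -> p1)) | p2) = max(1, 0) = 1
  ((p1 & p3) | ((p3 | (p1 -> p1)) | p2)) = max(0, 1) = 1
All 216 assignments give value 1 — the formula is a G_6-tautology.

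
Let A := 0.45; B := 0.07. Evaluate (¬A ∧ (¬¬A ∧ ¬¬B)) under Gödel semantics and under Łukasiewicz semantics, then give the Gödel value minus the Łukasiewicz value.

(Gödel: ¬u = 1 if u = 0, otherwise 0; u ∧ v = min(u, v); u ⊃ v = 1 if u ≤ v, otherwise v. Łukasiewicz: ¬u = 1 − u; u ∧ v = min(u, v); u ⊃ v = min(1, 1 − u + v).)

-0.07

Gödel evaluation:
  ¬A: Gödel ¬ of 0.45 = 0 (operand ≠ 0)
  ¬A: Gödel ¬ of 0.45 = 0 (operand ≠ 0)
  ¬¬A: Gödel ¬ of 0 = 1 (operand is 0)
  ¬B: Gödel ¬ of 0.07 = 0 (operand ≠ 0)
  ¬¬B: Gödel ¬ of 0 = 1 (operand is 0)
  (¬¬A ∧ ¬¬B) = min(1, 1) = 1
  (¬A ∧ (¬¬A ∧ ¬¬B)) = min(0, 1) = 0
  Gödel value = 0
Łukasiewicz evaluation:
  ¬A: Łukasiewicz ¬ gives 1 − 0.45 = 0.55
  ¬A: Łukasiewicz ¬ gives 1 − 0.45 = 0.55
  ¬¬A: Łukasiewicz ¬ gives 1 − 0.55 = 0.45
  ¬B: Łukasiewicz ¬ gives 1 − 0.07 = 0.93
  ¬¬B: Łukasiewicz ¬ gives 1 − 0.93 = 0.07
  (¬¬A ∧ ¬¬B) = min(0.45, 0.07) = 0.07
  (¬A ∧ (¬¬A ∧ ¬¬B)) = min(0.55, 0.07) = 0.07
  Łukasiewicz value = 0.07
Difference: 0 − 0.07 = -0.07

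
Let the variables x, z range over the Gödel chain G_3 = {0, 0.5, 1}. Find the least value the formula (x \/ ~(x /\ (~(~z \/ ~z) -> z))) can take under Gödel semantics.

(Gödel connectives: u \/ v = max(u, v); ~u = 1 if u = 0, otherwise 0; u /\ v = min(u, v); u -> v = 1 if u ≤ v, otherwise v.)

The minimum is attained at x = 0.5, z = 0:
  ~z: Gödel ¬ of 0 = 1 (operand is 0)
  ~z: Gödel ¬ of 0 = 1 (operand is 0)
  (~z \/ ~z) = max(1, 1) = 1
  ~(~z \/ ~z): Gödel ¬ of 1 = 0 (operand ≠ 0)
  (~(~z \/ ~z) -> z): 0 ≤ 0, so result = 1
  (x /\ (~(~z \/ ~z) -> z)) = min(0.5, 1) = 0.5
  ~(x /\ (~(~z \/ ~z) -> z)): Gödel ¬ of 0.5 = 0 (operand ≠ 0)
  (x \/ ~(x /\ (~(~z \/ ~z) -> z))) = max(0.5, 0) = 0.5
Checking all 9 assignments confirms none give a value below 0.50.

0.50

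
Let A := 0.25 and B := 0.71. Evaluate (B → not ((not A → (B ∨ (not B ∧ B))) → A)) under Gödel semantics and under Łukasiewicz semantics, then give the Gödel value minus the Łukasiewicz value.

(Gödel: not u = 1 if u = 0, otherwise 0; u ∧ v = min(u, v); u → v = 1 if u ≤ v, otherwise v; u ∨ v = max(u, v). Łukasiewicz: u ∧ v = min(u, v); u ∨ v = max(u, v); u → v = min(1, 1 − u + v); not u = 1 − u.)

-1.00

Gödel evaluation:
  not A: Gödel ¬ of 0.25 = 0 (operand ≠ 0)
  not B: Gödel ¬ of 0.71 = 0 (operand ≠ 0)
  (not B ∧ B) = min(0, 0.71) = 0
  (B ∨ (not B ∧ B)) = max(0.71, 0) = 0.71
  (not A → (B ∨ (not B ∧ B))): 0 ≤ 0.71, so result = 1
  ((not A → (B ∨ (not B ∧ B))) → A): 1 > 0.25, so result = 0.25
  not ((not A → (B ∨ (not B ∧ B))) → A): Gödel ¬ of 0.25 = 0 (operand ≠ 0)
  (B → not ((not A → (B ∨ (not B ∧ B))) → A)): 0.71 > 0, so result = 0
  Gödel value = 0
Łukasiewicz evaluation:
  not A: Łukasiewicz ¬ gives 1 − 0.25 = 0.75
  not B: Łukasiewicz ¬ gives 1 − 0.71 = 0.29
  (not B ∧ B) = min(0.29, 0.71) = 0.29
  (B ∨ (not B ∧ B)) = max(0.71, 0.29) = 0.71
  (not A → (B ∨ (not B ∧ B))): min(1, 1 − 0.75 + 0.71) = 0.96
  ((not A → (B ∨ (not B ∧ B))) → A): min(1, 1 − 0.96 + 0.25) = 0.29
  not ((not A → (B ∨ (not B ∧ B))) → A): Łukasiewicz ¬ gives 1 − 0.29 = 0.71
  (B → not ((not A → (B ∨ (not B ∧ B))) → A)): min(1, 1 − 0.71 + 0.71) = 1
  Łukasiewicz value = 1
Difference: 0 − 1 = -1.00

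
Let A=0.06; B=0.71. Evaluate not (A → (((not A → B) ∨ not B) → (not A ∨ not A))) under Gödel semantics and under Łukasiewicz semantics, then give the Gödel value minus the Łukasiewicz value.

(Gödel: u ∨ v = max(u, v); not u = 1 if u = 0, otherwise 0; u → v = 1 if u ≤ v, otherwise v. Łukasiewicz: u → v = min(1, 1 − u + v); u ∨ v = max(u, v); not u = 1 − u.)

1.00

Gödel evaluation:
  not A: Gödel ¬ of 0.06 = 0 (operand ≠ 0)
  (not A → B): 0 ≤ 0.71, so result = 1
  not B: Gödel ¬ of 0.71 = 0 (operand ≠ 0)
  ((not A → B) ∨ not B) = max(1, 0) = 1
  not A: Gödel ¬ of 0.06 = 0 (operand ≠ 0)
  not A: Gödel ¬ of 0.06 = 0 (operand ≠ 0)
  (not A ∨ not A) = max(0, 0) = 0
  (((not A → B) ∨ not B) → (not A ∨ not A)): 1 > 0, so result = 0
  (A → (((not A → B) ∨ not B) → (not A ∨ not A))): 0.06 > 0, so result = 0
  not (A → (((not A → B) ∨ not B) → (not A ∨ not A))): Gödel ¬ of 0 = 1 (operand is 0)
  Gödel value = 1
Łukasiewicz evaluation:
  not A: Łukasiewicz ¬ gives 1 − 0.06 = 0.94
  (not A → B): min(1, 1 − 0.94 + 0.71) = 0.77
  not B: Łukasiewicz ¬ gives 1 − 0.71 = 0.29
  ((not A → B) ∨ not B) = max(0.77, 0.29) = 0.77
  not A: Łukasiewicz ¬ gives 1 − 0.06 = 0.94
  not A: Łukasiewicz ¬ gives 1 − 0.06 = 0.94
  (not A ∨ not A) = max(0.94, 0.94) = 0.94
  (((not A → B) ∨ not B) → (not A ∨ not A)): min(1, 1 − 0.77 + 0.94) = 1
  (A → (((not A → B) ∨ not B) → (not A ∨ not A))): min(1, 1 − 0.06 + 1) = 1
  not (A → (((not A → B) ∨ not B) → (not A ∨ not A))): Łukasiewicz ¬ gives 1 − 1 = 0
  Łukasiewicz value = 0
Difference: 1 − 0 = 1.00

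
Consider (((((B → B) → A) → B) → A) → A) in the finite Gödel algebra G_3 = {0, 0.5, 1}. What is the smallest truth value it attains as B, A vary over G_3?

0.50

The minimum is attained at B = 0, A = 0.5:
  (B → B): 0 ≤ 0, so result = 1
  ((B → B) → A): 1 > 0.5, so result = 0.5
  (((B → B) → A) → B): 0.5 > 0, so result = 0
  ((((B → B) → A) → B) → A): 0 ≤ 0.5, so result = 1
  (((((B → B) → A) → B) → A) → A): 1 > 0.5, so result = 0.5
Checking all 9 assignments confirms none give a value below 0.50.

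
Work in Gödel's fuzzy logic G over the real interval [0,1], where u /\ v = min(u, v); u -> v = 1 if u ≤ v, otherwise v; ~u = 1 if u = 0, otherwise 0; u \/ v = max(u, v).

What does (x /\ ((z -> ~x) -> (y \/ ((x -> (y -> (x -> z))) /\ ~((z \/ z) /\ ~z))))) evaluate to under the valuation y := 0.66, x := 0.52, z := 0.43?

~x: Gödel ¬ of 0.52 = 0 (operand ≠ 0)
(z -> ~x): 0.43 > 0, so result = 0
(x -> z): 0.52 > 0.43, so result = 0.43
(y -> (x -> z)): 0.66 > 0.43, so result = 0.43
(x -> (y -> (x -> z))): 0.52 > 0.43, so result = 0.43
(z \/ z) = max(0.43, 0.43) = 0.43
~z: Gödel ¬ of 0.43 = 0 (operand ≠ 0)
((z \/ z) /\ ~z) = min(0.43, 0) = 0
~((z \/ z) /\ ~z): Gödel ¬ of 0 = 1 (operand is 0)
((x -> (y -> (x -> z))) /\ ~((z \/ z) /\ ~z)) = min(0.43, 1) = 0.43
(y \/ ((x -> (y -> (x -> z))) /\ ~((z \/ z) /\ ~z))) = max(0.66, 0.43) = 0.66
((z -> ~x) -> (y \/ ((x -> (y -> (x -> z))) /\ ~((z \/ z) /\ ~z)))): 0 ≤ 0.66, so result = 1
(x /\ ((z -> ~x) -> (y \/ ((x -> (y -> (x -> z))) /\ ~((z \/ z) /\ ~z))))) = min(0.52, 1) = 0.52

0.52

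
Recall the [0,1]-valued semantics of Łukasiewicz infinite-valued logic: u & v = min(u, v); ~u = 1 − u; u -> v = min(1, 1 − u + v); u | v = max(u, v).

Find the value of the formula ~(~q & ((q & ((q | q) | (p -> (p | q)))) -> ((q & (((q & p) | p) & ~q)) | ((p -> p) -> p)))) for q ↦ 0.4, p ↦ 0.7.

0.40

~q: Łukasiewicz ¬ gives 1 − 0.4 = 0.6
(q | q) = max(0.4, 0.4) = 0.4
(p | q) = max(0.7, 0.4) = 0.7
(p -> (p | q)): min(1, 1 − 0.7 + 0.7) = 1
((q | q) | (p -> (p | q))) = max(0.4, 1) = 1
(q & ((q | q) | (p -> (p | q)))) = min(0.4, 1) = 0.4
(q & p) = min(0.4, 0.7) = 0.4
((q & p) | p) = max(0.4, 0.7) = 0.7
~q: Łukasiewicz ¬ gives 1 − 0.4 = 0.6
(((q & p) | p) & ~q) = min(0.7, 0.6) = 0.6
(q & (((q & p) | p) & ~q)) = min(0.4, 0.6) = 0.4
(p -> p): min(1, 1 − 0.7 + 0.7) = 1
((p -> p) -> p): min(1, 1 − 1 + 0.7) = 0.7
((q & (((q & p) | p) & ~q)) | ((p -> p) -> p)) = max(0.4, 0.7) = 0.7
((q & ((q | q) | (p -> (p | q)))) -> ((q & (((q & p) | p) & ~q)) | ((p -> p) -> p))): min(1, 1 − 0.4 + 0.7) = 1
(~q & ((q & ((q | q) | (p -> (p | q)))) -> ((q & (((q & p) | p) & ~q)) | ((p -> p) -> p)))) = min(0.6, 1) = 0.6
~(~q & ((q & ((q | q) | (p -> (p | q)))) -> ((q & (((q & p) | p) & ~q)) | ((p -> p) -> p)))): Łukasiewicz ¬ gives 1 − 0.6 = 0.4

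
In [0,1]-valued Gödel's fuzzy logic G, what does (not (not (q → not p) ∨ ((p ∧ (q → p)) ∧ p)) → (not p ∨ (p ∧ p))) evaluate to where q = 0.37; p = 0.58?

not p: Gödel ¬ of 0.58 = 0 (operand ≠ 0)
(q → not p): 0.37 > 0, so result = 0
not (q → not p): Gödel ¬ of 0 = 1 (operand is 0)
(q → p): 0.37 ≤ 0.58, so result = 1
(p ∧ (q → p)) = min(0.58, 1) = 0.58
((p ∧ (q → p)) ∧ p) = min(0.58, 0.58) = 0.58
(not (q → not p) ∨ ((p ∧ (q → p)) ∧ p)) = max(1, 0.58) = 1
not (not (q → not p) ∨ ((p ∧ (q → p)) ∧ p)): Gödel ¬ of 1 = 0 (operand ≠ 0)
not p: Gödel ¬ of 0.58 = 0 (operand ≠ 0)
(p ∧ p) = min(0.58, 0.58) = 0.58
(not p ∨ (p ∧ p)) = max(0, 0.58) = 0.58
(not (not (q → not p) ∨ ((p ∧ (q → p)) ∧ p)) → (not p ∨ (p ∧ p))): 0 ≤ 0.58, so result = 1

1.00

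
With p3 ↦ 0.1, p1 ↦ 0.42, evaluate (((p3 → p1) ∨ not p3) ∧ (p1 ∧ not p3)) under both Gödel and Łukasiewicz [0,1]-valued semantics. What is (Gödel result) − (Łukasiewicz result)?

-0.42

Gödel evaluation:
  (p3 → p1): 0.1 ≤ 0.42, so result = 1
  not p3: Gödel ¬ of 0.1 = 0 (operand ≠ 0)
  ((p3 → p1) ∨ not p3) = max(1, 0) = 1
  not p3: Gödel ¬ of 0.1 = 0 (operand ≠ 0)
  (p1 ∧ not p3) = min(0.42, 0) = 0
  (((p3 → p1) ∨ not p3) ∧ (p1 ∧ not p3)) = min(1, 0) = 0
  Gödel value = 0
Łukasiewicz evaluation:
  (p3 → p1): min(1, 1 − 0.1 + 0.42) = 1
  not p3: Łukasiewicz ¬ gives 1 − 0.1 = 0.9
  ((p3 → p1) ∨ not p3) = max(1, 0.9) = 1
  not p3: Łukasiewicz ¬ gives 1 − 0.1 = 0.9
  (p1 ∧ not p3) = min(0.42, 0.9) = 0.42
  (((p3 → p1) ∨ not p3) ∧ (p1 ∧ not p3)) = min(1, 0.42) = 0.42
  Łukasiewicz value = 0.42
Difference: 0 − 0.42 = -0.42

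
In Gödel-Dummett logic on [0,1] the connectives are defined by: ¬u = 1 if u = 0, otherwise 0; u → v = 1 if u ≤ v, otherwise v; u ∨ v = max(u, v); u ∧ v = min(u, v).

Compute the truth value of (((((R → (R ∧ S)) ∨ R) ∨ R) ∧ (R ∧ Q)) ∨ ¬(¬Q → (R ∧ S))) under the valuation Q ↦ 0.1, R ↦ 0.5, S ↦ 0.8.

(R ∧ S) = min(0.5, 0.8) = 0.5
(R → (R ∧ S)): 0.5 ≤ 0.5, so result = 1
((R → (R ∧ S)) ∨ R) = max(1, 0.5) = 1
(((R → (R ∧ S)) ∨ R) ∨ R) = max(1, 0.5) = 1
(R ∧ Q) = min(0.5, 0.1) = 0.1
((((R → (R ∧ S)) ∨ R) ∨ R) ∧ (R ∧ Q)) = min(1, 0.1) = 0.1
¬Q: Gödel ¬ of 0.1 = 0 (operand ≠ 0)
(R ∧ S) = min(0.5, 0.8) = 0.5
(¬Q → (R ∧ S)): 0 ≤ 0.5, so result = 1
¬(¬Q → (R ∧ S)): Gödel ¬ of 1 = 0 (operand ≠ 0)
(((((R → (R ∧ S)) ∨ R) ∨ R) ∧ (R ∧ Q)) ∨ ¬(¬Q → (R ∧ S))) = max(0.1, 0) = 0.1

0.10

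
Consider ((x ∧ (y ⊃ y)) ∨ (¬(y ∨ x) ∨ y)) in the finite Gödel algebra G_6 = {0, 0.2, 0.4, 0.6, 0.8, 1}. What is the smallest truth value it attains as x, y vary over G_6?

The minimum is attained at x = 0, y = 0.2:
  (y ⊃ y): 0.2 ≤ 0.2, so result = 1
  (x ∧ (y ⊃ y)) = min(0, 1) = 0
  (y ∨ x) = max(0.2, 0) = 0.2
  ¬(y ∨ x): Gödel ¬ of 0.2 = 0 (operand ≠ 0)
  (¬(y ∨ x) ∨ y) = max(0, 0.2) = 0.2
  ((x ∧ (y ⊃ y)) ∨ (¬(y ∨ x) ∨ y)) = max(0, 0.2) = 0.2
Checking all 36 assignments confirms none give a value below 0.20.

0.20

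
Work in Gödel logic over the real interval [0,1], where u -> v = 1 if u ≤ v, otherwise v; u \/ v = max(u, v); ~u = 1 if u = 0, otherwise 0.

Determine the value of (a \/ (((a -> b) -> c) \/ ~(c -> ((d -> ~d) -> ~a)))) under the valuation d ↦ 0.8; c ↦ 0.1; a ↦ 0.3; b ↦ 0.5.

(a -> b): 0.3 ≤ 0.5, so result = 1
((a -> b) -> c): 1 > 0.1, so result = 0.1
~d: Gödel ¬ of 0.8 = 0 (operand ≠ 0)
(d -> ~d): 0.8 > 0, so result = 0
~a: Gödel ¬ of 0.3 = 0 (operand ≠ 0)
((d -> ~d) -> ~a): 0 ≤ 0, so result = 1
(c -> ((d -> ~d) -> ~a)): 0.1 ≤ 1, so result = 1
~(c -> ((d -> ~d) -> ~a)): Gödel ¬ of 1 = 0 (operand ≠ 0)
(((a -> b) -> c) \/ ~(c -> ((d -> ~d) -> ~a))) = max(0.1, 0) = 0.1
(a \/ (((a -> b) -> c) \/ ~(c -> ((d -> ~d) -> ~a)))) = max(0.3, 0.1) = 0.3

0.30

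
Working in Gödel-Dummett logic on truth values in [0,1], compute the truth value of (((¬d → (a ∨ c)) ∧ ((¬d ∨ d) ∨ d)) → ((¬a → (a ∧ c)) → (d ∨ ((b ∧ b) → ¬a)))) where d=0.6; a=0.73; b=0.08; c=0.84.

1.00

¬d: Gödel ¬ of 0.6 = 0 (operand ≠ 0)
(a ∨ c) = max(0.73, 0.84) = 0.84
(¬d → (a ∨ c)): 0 ≤ 0.84, so result = 1
¬d: Gödel ¬ of 0.6 = 0 (operand ≠ 0)
(¬d ∨ d) = max(0, 0.6) = 0.6
((¬d ∨ d) ∨ d) = max(0.6, 0.6) = 0.6
((¬d → (a ∨ c)) ∧ ((¬d ∨ d) ∨ d)) = min(1, 0.6) = 0.6
¬a: Gödel ¬ of 0.73 = 0 (operand ≠ 0)
(a ∧ c) = min(0.73, 0.84) = 0.73
(¬a → (a ∧ c)): 0 ≤ 0.73, so result = 1
(b ∧ b) = min(0.08, 0.08) = 0.08
¬a: Gödel ¬ of 0.73 = 0 (operand ≠ 0)
((b ∧ b) → ¬a): 0.08 > 0, so result = 0
(d ∨ ((b ∧ b) → ¬a)) = max(0.6, 0) = 0.6
((¬a → (a ∧ c)) → (d ∨ ((b ∧ b) → ¬a))): 1 > 0.6, so result = 0.6
(((¬d → (a ∨ c)) ∧ ((¬d ∨ d) ∨ d)) → ((¬a → (a ∧ c)) → (d ∨ ((b ∧ b) → ¬a)))): 0.6 ≤ 0.6, so result = 1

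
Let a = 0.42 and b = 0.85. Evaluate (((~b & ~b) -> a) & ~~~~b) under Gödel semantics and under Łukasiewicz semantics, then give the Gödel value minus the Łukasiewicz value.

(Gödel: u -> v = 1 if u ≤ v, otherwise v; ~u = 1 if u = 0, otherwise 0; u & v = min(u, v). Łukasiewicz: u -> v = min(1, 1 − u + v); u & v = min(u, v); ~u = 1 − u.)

0.15

Gödel evaluation:
  ~b: Gödel ¬ of 0.85 = 0 (operand ≠ 0)
  ~b: Gödel ¬ of 0.85 = 0 (operand ≠ 0)
  (~b & ~b) = min(0, 0) = 0
  ((~b & ~b) -> a): 0 ≤ 0.42, so result = 1
  ~b: Gödel ¬ of 0.85 = 0 (operand ≠ 0)
  ~~b: Gödel ¬ of 0 = 1 (operand is 0)
  ~~~b: Gödel ¬ of 1 = 0 (operand ≠ 0)
  ~~~~b: Gödel ¬ of 0 = 1 (operand is 0)
  (((~b & ~b) -> a) & ~~~~b) = min(1, 1) = 1
  Gödel value = 1
Łukasiewicz evaluation:
  ~b: Łukasiewicz ¬ gives 1 − 0.85 = 0.15
  ~b: Łukasiewicz ¬ gives 1 − 0.85 = 0.15
  (~b & ~b) = min(0.15, 0.15) = 0.15
  ((~b & ~b) -> a): min(1, 1 − 0.15 + 0.42) = 1
  ~b: Łukasiewicz ¬ gives 1 − 0.85 = 0.15
  ~~b: Łukasiewicz ¬ gives 1 − 0.15 = 0.85
  ~~~b: Łukasiewicz ¬ gives 1 − 0.85 = 0.15
  ~~~~b: Łukasiewicz ¬ gives 1 − 0.15 = 0.85
  (((~b & ~b) -> a) & ~~~~b) = min(1, 0.85) = 0.85
  Łukasiewicz value = 0.85
Difference: 1 − 0.85 = 0.15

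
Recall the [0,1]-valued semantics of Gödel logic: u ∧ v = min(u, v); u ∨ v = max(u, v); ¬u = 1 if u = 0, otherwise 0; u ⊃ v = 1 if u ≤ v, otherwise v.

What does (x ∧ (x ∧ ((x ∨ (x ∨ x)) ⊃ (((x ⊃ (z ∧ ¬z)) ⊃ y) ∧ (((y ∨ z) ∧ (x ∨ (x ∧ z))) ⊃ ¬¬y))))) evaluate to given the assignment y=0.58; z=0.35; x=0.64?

0.64

(x ∨ x) = max(0.64, 0.64) = 0.64
(x ∨ (x ∨ x)) = max(0.64, 0.64) = 0.64
¬z: Gödel ¬ of 0.35 = 0 (operand ≠ 0)
(z ∧ ¬z) = min(0.35, 0) = 0
(x ⊃ (z ∧ ¬z)): 0.64 > 0, so result = 0
((x ⊃ (z ∧ ¬z)) ⊃ y): 0 ≤ 0.58, so result = 1
(y ∨ z) = max(0.58, 0.35) = 0.58
(x ∧ z) = min(0.64, 0.35) = 0.35
(x ∨ (x ∧ z)) = max(0.64, 0.35) = 0.64
((y ∨ z) ∧ (x ∨ (x ∧ z))) = min(0.58, 0.64) = 0.58
¬y: Gödel ¬ of 0.58 = 0 (operand ≠ 0)
¬¬y: Gödel ¬ of 0 = 1 (operand is 0)
(((y ∨ z) ∧ (x ∨ (x ∧ z))) ⊃ ¬¬y): 0.58 ≤ 1, so result = 1
(((x ⊃ (z ∧ ¬z)) ⊃ y) ∧ (((y ∨ z) ∧ (x ∨ (x ∧ z))) ⊃ ¬¬y)) = min(1, 1) = 1
((x ∨ (x ∨ x)) ⊃ (((x ⊃ (z ∧ ¬z)) ⊃ y) ∧ (((y ∨ z) ∧ (x ∨ (x ∧ z))) ⊃ ¬¬y))): 0.64 ≤ 1, so result = 1
(x ∧ ((x ∨ (x ∨ x)) ⊃ (((x ⊃ (z ∧ ¬z)) ⊃ y) ∧ (((y ∨ z) ∧ (x ∨ (x ∧ z))) ⊃ ¬¬y)))) = min(0.64, 1) = 0.64
(x ∧ (x ∧ ((x ∨ (x ∨ x)) ⊃ (((x ⊃ (z ∧ ¬z)) ⊃ y) ∧ (((y ∨ z) ∧ (x ∨ (x ∧ z))) ⊃ ¬¬y))))) = min(0.64, 0.64) = 0.64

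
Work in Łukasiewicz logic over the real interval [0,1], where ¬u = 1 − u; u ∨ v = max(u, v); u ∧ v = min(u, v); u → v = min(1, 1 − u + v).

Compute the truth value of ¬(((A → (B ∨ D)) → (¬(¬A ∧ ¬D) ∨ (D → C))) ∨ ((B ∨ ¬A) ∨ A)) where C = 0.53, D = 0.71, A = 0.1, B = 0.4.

(B ∨ D) = max(0.4, 0.71) = 0.71
(A → (B ∨ D)): min(1, 1 − 0.1 + 0.71) = 1
¬A: Łukasiewicz ¬ gives 1 − 0.1 = 0.9
¬D: Łukasiewicz ¬ gives 1 − 0.71 = 0.29
(¬A ∧ ¬D) = min(0.9, 0.29) = 0.29
¬(¬A ∧ ¬D): Łukasiewicz ¬ gives 1 − 0.29 = 0.71
(D → C): min(1, 1 − 0.71 + 0.53) = 0.82
(¬(¬A ∧ ¬D) ∨ (D → C)) = max(0.71, 0.82) = 0.82
((A → (B ∨ D)) → (¬(¬A ∧ ¬D) ∨ (D → C))): min(1, 1 − 1 + 0.82) = 0.82
¬A: Łukasiewicz ¬ gives 1 − 0.1 = 0.9
(B ∨ ¬A) = max(0.4, 0.9) = 0.9
((B ∨ ¬A) ∨ A) = max(0.9, 0.1) = 0.9
(((A → (B ∨ D)) → (¬(¬A ∧ ¬D) ∨ (D → C))) ∨ ((B ∨ ¬A) ∨ A)) = max(0.82, 0.9) = 0.9
¬(((A → (B ∨ D)) → (¬(¬A ∧ ¬D) ∨ (D → C))) ∨ ((B ∨ ¬A) ∨ A)): Łukasiewicz ¬ gives 1 − 0.9 = 0.1

0.10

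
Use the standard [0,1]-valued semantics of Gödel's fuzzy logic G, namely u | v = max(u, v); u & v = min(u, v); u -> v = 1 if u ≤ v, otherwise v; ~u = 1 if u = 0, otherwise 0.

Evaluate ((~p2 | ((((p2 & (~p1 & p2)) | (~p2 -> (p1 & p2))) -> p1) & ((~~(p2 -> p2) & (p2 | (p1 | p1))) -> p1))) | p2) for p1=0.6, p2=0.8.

~p2: Gödel ¬ of 0.8 = 0 (operand ≠ 0)
~p1: Gödel ¬ of 0.6 = 0 (operand ≠ 0)
(~p1 & p2) = min(0, 0.8) = 0
(p2 & (~p1 & p2)) = min(0.8, 0) = 0
~p2: Gödel ¬ of 0.8 = 0 (operand ≠ 0)
(p1 & p2) = min(0.6, 0.8) = 0.6
(~p2 -> (p1 & p2)): 0 ≤ 0.6, so result = 1
((p2 & (~p1 & p2)) | (~p2 -> (p1 & p2))) = max(0, 1) = 1
(((p2 & (~p1 & p2)) | (~p2 -> (p1 & p2))) -> p1): 1 > 0.6, so result = 0.6
(p2 -> p2): 0.8 ≤ 0.8, so result = 1
~(p2 -> p2): Gödel ¬ of 1 = 0 (operand ≠ 0)
~~(p2 -> p2): Gödel ¬ of 0 = 1 (operand is 0)
(p1 | p1) = max(0.6, 0.6) = 0.6
(p2 | (p1 | p1)) = max(0.8, 0.6) = 0.8
(~~(p2 -> p2) & (p2 | (p1 | p1))) = min(1, 0.8) = 0.8
((~~(p2 -> p2) & (p2 | (p1 | p1))) -> p1): 0.8 > 0.6, so result = 0.6
((((p2 & (~p1 & p2)) | (~p2 -> (p1 & p2))) -> p1) & ((~~(p2 -> p2) & (p2 | (p1 | p1))) -> p1)) = min(0.6, 0.6) = 0.6
(~p2 | ((((p2 & (~p1 & p2)) | (~p2 -> (p1 & p2))) -> p1) & ((~~(p2 -> p2) & (p2 | (p1 | p1))) -> p1))) = max(0, 0.6) = 0.6
((~p2 | ((((p2 & (~p1 & p2)) | (~p2 -> (p1 & p2))) -> p1) & ((~~(p2 -> p2) & (p2 | (p1 | p1))) -> p1))) | p2) = max(0.6, 0.8) = 0.8

0.80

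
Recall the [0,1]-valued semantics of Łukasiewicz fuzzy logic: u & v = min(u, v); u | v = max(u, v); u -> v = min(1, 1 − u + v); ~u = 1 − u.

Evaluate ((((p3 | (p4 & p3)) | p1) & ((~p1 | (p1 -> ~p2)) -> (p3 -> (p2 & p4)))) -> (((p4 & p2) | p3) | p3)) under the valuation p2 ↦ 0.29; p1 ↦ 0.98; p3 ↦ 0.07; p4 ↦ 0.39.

(p4 & p3) = min(0.39, 0.07) = 0.07
(p3 | (p4 & p3)) = max(0.07, 0.07) = 0.07
((p3 | (p4 & p3)) | p1) = max(0.07, 0.98) = 0.98
~p1: Łukasiewicz ¬ gives 1 − 0.98 = 0.02
~p2: Łukasiewicz ¬ gives 1 − 0.29 = 0.71
(p1 -> ~p2): min(1, 1 − 0.98 + 0.71) = 0.73
(~p1 | (p1 -> ~p2)) = max(0.02, 0.73) = 0.73
(p2 & p4) = min(0.29, 0.39) = 0.29
(p3 -> (p2 & p4)): min(1, 1 − 0.07 + 0.29) = 1
((~p1 | (p1 -> ~p2)) -> (p3 -> (p2 & p4))): min(1, 1 − 0.73 + 1) = 1
(((p3 | (p4 & p3)) | p1) & ((~p1 | (p1 -> ~p2)) -> (p3 -> (p2 & p4)))) = min(0.98, 1) = 0.98
(p4 & p2) = min(0.39, 0.29) = 0.29
((p4 & p2) | p3) = max(0.29, 0.07) = 0.29
(((p4 & p2) | p3) | p3) = max(0.29, 0.07) = 0.29
((((p3 | (p4 & p3)) | p1) & ((~p1 | (p1 -> ~p2)) -> (p3 -> (p2 & p4)))) -> (((p4 & p2) | p3) | p3)): min(1, 1 − 0.98 + 0.29) = 0.31

0.31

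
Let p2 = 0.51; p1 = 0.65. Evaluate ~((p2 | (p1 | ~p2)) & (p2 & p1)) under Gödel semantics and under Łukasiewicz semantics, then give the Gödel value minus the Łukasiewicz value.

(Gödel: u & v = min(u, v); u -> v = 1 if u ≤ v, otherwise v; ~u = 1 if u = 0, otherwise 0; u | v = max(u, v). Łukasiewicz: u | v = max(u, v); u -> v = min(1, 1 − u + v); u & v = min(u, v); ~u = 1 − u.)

Gödel evaluation:
  ~p2: Gödel ¬ of 0.51 = 0 (operand ≠ 0)
  (p1 | ~p2) = max(0.65, 0) = 0.65
  (p2 | (p1 | ~p2)) = max(0.51, 0.65) = 0.65
  (p2 & p1) = min(0.51, 0.65) = 0.51
  ((p2 | (p1 | ~p2)) & (p2 & p1)) = min(0.65, 0.51) = 0.51
  ~((p2 | (p1 | ~p2)) & (p2 & p1)): Gödel ¬ of 0.51 = 0 (operand ≠ 0)
  Gödel value = 0
Łukasiewicz evaluation:
  ~p2: Łukasiewicz ¬ gives 1 − 0.51 = 0.49
  (p1 | ~p2) = max(0.65, 0.49) = 0.65
  (p2 | (p1 | ~p2)) = max(0.51, 0.65) = 0.65
  (p2 & p1) = min(0.51, 0.65) = 0.51
  ((p2 | (p1 | ~p2)) & (p2 & p1)) = min(0.65, 0.51) = 0.51
  ~((p2 | (p1 | ~p2)) & (p2 & p1)): Łukasiewicz ¬ gives 1 − 0.51 = 0.49
  Łukasiewicz value = 0.49
Difference: 0 − 0.49 = -0.49

-0.49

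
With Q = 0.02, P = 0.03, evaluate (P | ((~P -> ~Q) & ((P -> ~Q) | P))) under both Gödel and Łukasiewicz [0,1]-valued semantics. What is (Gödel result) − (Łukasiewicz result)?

Gödel evaluation:
  ~P: Gödel ¬ of 0.03 = 0 (operand ≠ 0)
  ~Q: Gödel ¬ of 0.02 = 0 (operand ≠ 0)
  (~P -> ~Q): 0 ≤ 0, so result = 1
  ~Q: Gödel ¬ of 0.02 = 0 (operand ≠ 0)
  (P -> ~Q): 0.03 > 0, so result = 0
  ((P -> ~Q) | P) = max(0, 0.03) = 0.03
  ((~P -> ~Q) & ((P -> ~Q) | P)) = min(1, 0.03) = 0.03
  (P | ((~P -> ~Q) & ((P -> ~Q) | P))) = max(0.03, 0.03) = 0.03
  Gödel value = 0.03
Łukasiewicz evaluation:
  ~P: Łukasiewicz ¬ gives 1 − 0.03 = 0.97
  ~Q: Łukasiewicz ¬ gives 1 − 0.02 = 0.98
  (~P -> ~Q): min(1, 1 − 0.97 + 0.98) = 1
  ~Q: Łukasiewicz ¬ gives 1 − 0.02 = 0.98
  (P -> ~Q): min(1, 1 − 0.03 + 0.98) = 1
  ((P -> ~Q) | P) = max(1, 0.03) = 1
  ((~P -> ~Q) & ((P -> ~Q) | P)) = min(1, 1) = 1
  (P | ((~P -> ~Q) & ((P -> ~Q) | P))) = max(0.03, 1) = 1
  Łukasiewicz value = 1
Difference: 0.03 − 1 = -0.97

-0.97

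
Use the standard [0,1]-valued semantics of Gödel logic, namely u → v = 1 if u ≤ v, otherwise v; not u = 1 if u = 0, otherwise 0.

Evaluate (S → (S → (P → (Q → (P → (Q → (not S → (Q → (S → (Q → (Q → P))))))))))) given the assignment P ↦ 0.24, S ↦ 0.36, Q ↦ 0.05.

1.00

not S: Gödel ¬ of 0.36 = 0 (operand ≠ 0)
(Q → P): 0.05 ≤ 0.24, so result = 1
(Q → (Q → P)): 0.05 ≤ 1, so result = 1
(S → (Q → (Q → P))): 0.36 ≤ 1, so result = 1
(Q → (S → (Q → (Q → P)))): 0.05 ≤ 1, so result = 1
(not S → (Q → (S → (Q → (Q → P))))): 0 ≤ 1, so result = 1
(Q → (not S → (Q → (S → (Q → (Q → P)))))): 0.05 ≤ 1, so result = 1
(P → (Q → (not S → (Q → (S → (Q → (Q → P))))))): 0.24 ≤ 1, so result = 1
(Q → (P → (Q → (not S → (Q → (S → (Q → (Q → P)))))))): 0.05 ≤ 1, so result = 1
(P → (Q → (P → (Q → (not S → (Q → (S → (Q → (Q → P))))))))): 0.24 ≤ 1, so result = 1
(S → (P → (Q → (P → (Q → (not S → (Q → (S → (Q → (Q → P)))))))))): 0.36 ≤ 1, so result = 1
(S → (S → (P → (Q → (P → (Q → (not S → (Q → (S → (Q → (Q → P))))))))))): 0.36 ≤ 1, so result = 1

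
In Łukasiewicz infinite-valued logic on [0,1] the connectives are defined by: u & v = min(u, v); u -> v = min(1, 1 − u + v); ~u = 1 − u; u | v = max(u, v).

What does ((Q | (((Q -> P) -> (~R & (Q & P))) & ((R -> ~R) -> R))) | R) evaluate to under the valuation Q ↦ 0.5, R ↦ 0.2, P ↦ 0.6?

(Q -> P): min(1, 1 − 0.5 + 0.6) = 1
~R: Łukasiewicz ¬ gives 1 − 0.2 = 0.8
(Q & P) = min(0.5, 0.6) = 0.5
(~R & (Q & P)) = min(0.8, 0.5) = 0.5
((Q -> P) -> (~R & (Q & P))): min(1, 1 − 1 + 0.5) = 0.5
~R: Łukasiewicz ¬ gives 1 − 0.2 = 0.8
(R -> ~R): min(1, 1 − 0.2 + 0.8) = 1
((R -> ~R) -> R): min(1, 1 − 1 + 0.2) = 0.2
(((Q -> P) -> (~R & (Q & P))) & ((R -> ~R) -> R)) = min(0.5, 0.2) = 0.2
(Q | (((Q -> P) -> (~R & (Q & P))) & ((R -> ~R) -> R))) = max(0.5, 0.2) = 0.5
((Q | (((Q -> P) -> (~R & (Q & P))) & ((R -> ~R) -> R))) | R) = max(0.5, 0.2) = 0.5

0.50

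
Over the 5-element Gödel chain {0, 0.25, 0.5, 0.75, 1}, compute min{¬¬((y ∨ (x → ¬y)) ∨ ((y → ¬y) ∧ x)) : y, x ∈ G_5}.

Every assignment gives 1. For instance at y = 0, x = 0:
  ¬y: Gödel ¬ of 0 = 1 (operand is 0)
  (x → ¬y): 0 ≤ 1, so result = 1
  (y ∨ (x → ¬y)) = max(0, 1) = 1
  ¬y: Gödel ¬ of 0 = 1 (operand is 0)
  (y → ¬y): 0 ≤ 1, so result = 1
  ((y → ¬y) ∧ x) = min(1, 0) = 0
  ((y ∨ (x → ¬y)) ∨ ((y → ¬y) ∧ x)) = max(1, 0) = 1
  ¬((y ∨ (x → ¬y)) ∨ ((y → ¬y) ∧ x)): Gödel ¬ of 1 = 0 (operand ≠ 0)
  ¬¬((y ∨ (x → ¬y)) ∨ ((y → ¬y) ∧ x)): Gödel ¬ of 0 = 1 (operand is 0)
All 25 assignments give value 1 — the formula is a G_5-tautology.

1.00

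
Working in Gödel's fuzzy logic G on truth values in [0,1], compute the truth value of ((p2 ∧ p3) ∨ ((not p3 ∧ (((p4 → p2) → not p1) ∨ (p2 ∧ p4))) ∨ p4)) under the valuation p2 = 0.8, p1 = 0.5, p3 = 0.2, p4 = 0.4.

0.40

(p2 ∧ p3) = min(0.8, 0.2) = 0.2
not p3: Gödel ¬ of 0.2 = 0 (operand ≠ 0)
(p4 → p2): 0.4 ≤ 0.8, so result = 1
not p1: Gödel ¬ of 0.5 = 0 (operand ≠ 0)
((p4 → p2) → not p1): 1 > 0, so result = 0
(p2 ∧ p4) = min(0.8, 0.4) = 0.4
(((p4 → p2) → not p1) ∨ (p2 ∧ p4)) = max(0, 0.4) = 0.4
(not p3 ∧ (((p4 → p2) → not p1) ∨ (p2 ∧ p4))) = min(0, 0.4) = 0
((not p3 ∧ (((p4 → p2) → not p1) ∨ (p2 ∧ p4))) ∨ p4) = max(0, 0.4) = 0.4
((p2 ∧ p3) ∨ ((not p3 ∧ (((p4 → p2) → not p1) ∨ (p2 ∧ p4))) ∨ p4)) = max(0.2, 0.4) = 0.4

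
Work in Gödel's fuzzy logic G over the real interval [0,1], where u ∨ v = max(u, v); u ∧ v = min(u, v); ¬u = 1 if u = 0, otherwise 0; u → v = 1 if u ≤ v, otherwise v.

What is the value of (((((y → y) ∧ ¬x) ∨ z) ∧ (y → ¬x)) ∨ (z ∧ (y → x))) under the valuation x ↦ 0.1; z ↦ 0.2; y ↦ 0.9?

0.10

(y → y): 0.9 ≤ 0.9, so result = 1
¬x: Gödel ¬ of 0.1 = 0 (operand ≠ 0)
((y → y) ∧ ¬x) = min(1, 0) = 0
(((y → y) ∧ ¬x) ∨ z) = max(0, 0.2) = 0.2
¬x: Gödel ¬ of 0.1 = 0 (operand ≠ 0)
(y → ¬x): 0.9 > 0, so result = 0
((((y → y) ∧ ¬x) ∨ z) ∧ (y → ¬x)) = min(0.2, 0) = 0
(y → x): 0.9 > 0.1, so result = 0.1
(z ∧ (y → x)) = min(0.2, 0.1) = 0.1
(((((y → y) ∧ ¬x) ∨ z) ∧ (y → ¬x)) ∨ (z ∧ (y → x))) = max(0, 0.1) = 0.1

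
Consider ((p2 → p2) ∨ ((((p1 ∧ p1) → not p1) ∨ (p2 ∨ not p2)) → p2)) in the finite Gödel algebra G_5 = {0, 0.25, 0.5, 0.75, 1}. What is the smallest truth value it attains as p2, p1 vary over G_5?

Every assignment gives 1. For instance at p2 = 0, p1 = 0:
  (p2 → p2): 0 ≤ 0, so result = 1
  (p1 ∧ p1) = min(0, 0) = 0
  not p1: Gödel ¬ of 0 = 1 (operand is 0)
  ((p1 ∧ p1) → not p1): 0 ≤ 1, so result = 1
  not p2: Gödel ¬ of 0 = 1 (operand is 0)
  (p2 ∨ not p2) = max(0, 1) = 1
  (((p1 ∧ p1) → not p1) ∨ (p2 ∨ not p2)) = max(1, 1) = 1
  ((((p1 ∧ p1) → not p1) ∨ (p2 ∨ not p2)) → p2): 1 > 0, so result = 0
  ((p2 → p2) ∨ ((((p1 ∧ p1) → not p1) ∨ (p2 ∨ not p2)) → p2)) = max(1, 0) = 1
All 25 assignments give value 1 — the formula is a G_5-tautology.

1.00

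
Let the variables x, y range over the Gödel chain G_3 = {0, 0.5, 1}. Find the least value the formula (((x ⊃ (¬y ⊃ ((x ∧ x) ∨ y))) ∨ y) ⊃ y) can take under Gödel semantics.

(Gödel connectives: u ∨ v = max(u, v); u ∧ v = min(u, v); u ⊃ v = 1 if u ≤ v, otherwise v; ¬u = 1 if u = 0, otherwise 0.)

The minimum is attained at x = 0, y = 0:
  ¬y: Gödel ¬ of 0 = 1 (operand is 0)
  (x ∧ x) = min(0, 0) = 0
  ((x ∧ x) ∨ y) = max(0, 0) = 0
  (¬y ⊃ ((x ∧ x) ∨ y)): 1 > 0, so result = 0
  (x ⊃ (¬y ⊃ ((x ∧ x) ∨ y))): 0 ≤ 0, so result = 1
  ((x ⊃ (¬y ⊃ ((x ∧ x) ∨ y))) ∨ y) = max(1, 0) = 1
  (((x ⊃ (¬y ⊃ ((x ∧ x) ∨ y))) ∨ y) ⊃ y): 1 > 0, so result = 0
Checking all 9 assignments confirms none give a value below 0.00.

0.00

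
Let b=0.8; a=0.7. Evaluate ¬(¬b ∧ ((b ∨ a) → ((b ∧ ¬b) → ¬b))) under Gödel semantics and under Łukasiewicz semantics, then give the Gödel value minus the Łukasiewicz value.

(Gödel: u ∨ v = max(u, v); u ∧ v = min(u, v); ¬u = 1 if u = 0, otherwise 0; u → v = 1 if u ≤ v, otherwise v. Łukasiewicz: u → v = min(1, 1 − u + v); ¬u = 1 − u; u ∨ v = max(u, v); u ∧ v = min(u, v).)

0.20

Gödel evaluation:
  ¬b: Gödel ¬ of 0.8 = 0 (operand ≠ 0)
  (b ∨ a) = max(0.8, 0.7) = 0.8
  ¬b: Gödel ¬ of 0.8 = 0 (operand ≠ 0)
  (b ∧ ¬b) = min(0.8, 0) = 0
  ¬b: Gödel ¬ of 0.8 = 0 (operand ≠ 0)
  ((b ∧ ¬b) → ¬b): 0 ≤ 0, so result = 1
  ((b ∨ a) → ((b ∧ ¬b) → ¬b)): 0.8 ≤ 1, so result = 1
  (¬b ∧ ((b ∨ a) → ((b ∧ ¬b) → ¬b))) = min(0, 1) = 0
  ¬(¬b ∧ ((b ∨ a) → ((b ∧ ¬b) → ¬b))): Gödel ¬ of 0 = 1 (operand is 0)
  Gödel value = 1
Łukasiewicz evaluation:
  ¬b: Łukasiewicz ¬ gives 1 − 0.8 = 0.2
  (b ∨ a) = max(0.8, 0.7) = 0.8
  ¬b: Łukasiewicz ¬ gives 1 − 0.8 = 0.2
  (b ∧ ¬b) = min(0.8, 0.2) = 0.2
  ¬b: Łukasiewicz ¬ gives 1 − 0.8 = 0.2
  ((b ∧ ¬b) → ¬b): min(1, 1 − 0.2 + 0.2) = 1
  ((b ∨ a) → ((b ∧ ¬b) → ¬b)): min(1, 1 − 0.8 + 1) = 1
  (¬b ∧ ((b ∨ a) → ((b ∧ ¬b) → ¬b))) = min(0.2, 1) = 0.2
  ¬(¬b ∧ ((b ∨ a) → ((b ∧ ¬b) → ¬b))): Łukasiewicz ¬ gives 1 − 0.2 = 0.8
  Łukasiewicz value = 0.8
Difference: 1 − 0.8 = 0.20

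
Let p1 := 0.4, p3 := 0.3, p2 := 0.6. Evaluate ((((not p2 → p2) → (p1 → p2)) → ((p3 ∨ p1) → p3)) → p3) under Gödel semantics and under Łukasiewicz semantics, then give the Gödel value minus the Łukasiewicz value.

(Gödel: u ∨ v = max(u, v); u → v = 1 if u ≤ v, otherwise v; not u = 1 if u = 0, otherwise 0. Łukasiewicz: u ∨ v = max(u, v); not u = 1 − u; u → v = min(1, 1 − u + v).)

Gödel evaluation:
  not p2: Gödel ¬ of 0.6 = 0 (operand ≠ 0)
  (not p2 → p2): 0 ≤ 0.6, so result = 1
  (p1 → p2): 0.4 ≤ 0.6, so result = 1
  ((not p2 → p2) → (p1 → p2)): 1 ≤ 1, so result = 1
  (p3 ∨ p1) = max(0.3, 0.4) = 0.4
  ((p3 ∨ p1) → p3): 0.4 > 0.3, so result = 0.3
  (((not p2 → p2) → (p1 → p2)) → ((p3 ∨ p1) → p3)): 1 > 0.3, so result = 0.3
  ((((not p2 → p2) → (p1 → p2)) → ((p3 ∨ p1) → p3)) → p3): 0.3 ≤ 0.3, so result = 1
  Gödel value = 1
Łukasiewicz evaluation:
  not p2: Łukasiewicz ¬ gives 1 − 0.6 = 0.4
  (not p2 → p2): min(1, 1 − 0.4 + 0.6) = 1
  (p1 → p2): min(1, 1 − 0.4 + 0.6) = 1
  ((not p2 → p2) → (p1 → p2)): min(1, 1 − 1 + 1) = 1
  (p3 ∨ p1) = max(0.3, 0.4) = 0.4
  ((p3 ∨ p1) → p3): min(1, 1 − 0.4 + 0.3) = 0.9
  (((not p2 → p2) → (p1 → p2)) → ((p3 ∨ p1) → p3)): min(1, 1 − 1 + 0.9) = 0.9
  ((((not p2 → p2) → (p1 → p2)) → ((p3 ∨ p1) → p3)) → p3): min(1, 1 − 0.9 + 0.3) = 0.4
  Łukasiewicz value = 0.4
Difference: 1 − 0.4 = 0.60

0.60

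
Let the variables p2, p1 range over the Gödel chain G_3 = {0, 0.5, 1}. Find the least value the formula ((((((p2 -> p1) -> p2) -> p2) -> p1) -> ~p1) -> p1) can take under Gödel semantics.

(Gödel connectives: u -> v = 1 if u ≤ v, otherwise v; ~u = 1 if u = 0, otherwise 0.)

The minimum is attained at p2 = 0, p1 = 0:
  (p2 -> p1): 0 ≤ 0, so result = 1
  ((p2 -> p1) -> p2): 1 > 0, so result = 0
  (((p2 -> p1) -> p2) -> p2): 0 ≤ 0, so result = 1
  ((((p2 -> p1) -> p2) -> p2) -> p1): 1 > 0, so result = 0
  ~p1: Gödel ¬ of 0 = 1 (operand is 0)
  (((((p2 -> p1) -> p2) -> p2) -> p1) -> ~p1): 0 ≤ 1, so result = 1
  ((((((p2 -> p1) -> p2) -> p2) -> p1) -> ~p1) -> p1): 1 > 0, so result = 0
Checking all 9 assignments confirms none give a value below 0.00.

0.00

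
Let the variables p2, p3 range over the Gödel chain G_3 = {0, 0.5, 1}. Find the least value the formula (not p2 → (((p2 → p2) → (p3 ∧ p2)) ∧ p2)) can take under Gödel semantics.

The minimum is attained at p2 = 0, p3 = 0:
  not p2: Gödel ¬ of 0 = 1 (operand is 0)
  (p2 → p2): 0 ≤ 0, so result = 1
  (p3 ∧ p2) = min(0, 0) = 0
  ((p2 → p2) → (p3 ∧ p2)): 1 > 0, so result = 0
  (((p2 → p2) → (p3 ∧ p2)) ∧ p2) = min(0, 0) = 0
  (not p2 → (((p2 → p2) → (p3 ∧ p2)) ∧ p2)): 1 > 0, so result = 0
Checking all 9 assignments confirms none give a value below 0.00.

0.00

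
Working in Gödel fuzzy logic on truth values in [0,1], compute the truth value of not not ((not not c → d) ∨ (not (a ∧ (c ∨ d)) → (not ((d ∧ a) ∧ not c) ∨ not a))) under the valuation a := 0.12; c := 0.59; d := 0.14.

not c: Gödel ¬ of 0.59 = 0 (operand ≠ 0)
not not c: Gödel ¬ of 0 = 1 (operand is 0)
(not not c → d): 1 > 0.14, so result = 0.14
(c ∨ d) = max(0.59, 0.14) = 0.59
(a ∧ (c ∨ d)) = min(0.12, 0.59) = 0.12
not (a ∧ (c ∨ d)): Gödel ¬ of 0.12 = 0 (operand ≠ 0)
(d ∧ a) = min(0.14, 0.12) = 0.12
not c: Gödel ¬ of 0.59 = 0 (operand ≠ 0)
((d ∧ a) ∧ not c) = min(0.12, 0) = 0
not ((d ∧ a) ∧ not c): Gödel ¬ of 0 = 1 (operand is 0)
not a: Gödel ¬ of 0.12 = 0 (operand ≠ 0)
(not ((d ∧ a) ∧ not c) ∨ not a) = max(1, 0) = 1
(not (a ∧ (c ∨ d)) → (not ((d ∧ a) ∧ not c) ∨ not a)): 0 ≤ 1, so result = 1
((not not c → d) ∨ (not (a ∧ (c ∨ d)) → (not ((d ∧ a) ∧ not c) ∨ not a))) = max(0.14, 1) = 1
not ((not not c → d) ∨ (not (a ∧ (c ∨ d)) → (not ((d ∧ a) ∧ not c) ∨ not a))): Gödel ¬ of 1 = 0 (operand ≠ 0)
not not ((not not c → d) ∨ (not (a ∧ (c ∨ d)) → (not ((d ∧ a) ∧ not c) ∨ not a))): Gödel ¬ of 0 = 1 (operand is 0)

1.00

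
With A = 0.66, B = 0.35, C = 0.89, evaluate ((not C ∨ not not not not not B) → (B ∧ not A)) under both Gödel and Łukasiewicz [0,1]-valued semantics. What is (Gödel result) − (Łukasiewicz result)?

0.31

Gödel evaluation:
  not C: Gödel ¬ of 0.89 = 0 (operand ≠ 0)
  not B: Gödel ¬ of 0.35 = 0 (operand ≠ 0)
  not not B: Gödel ¬ of 0 = 1 (operand is 0)
  not not not B: Gödel ¬ of 1 = 0 (operand ≠ 0)
  not not not not B: Gödel ¬ of 0 = 1 (operand is 0)
  not not not not not B: Gödel ¬ of 1 = 0 (operand ≠ 0)
  (not C ∨ not not not not not B) = max(0, 0) = 0
  not A: Gödel ¬ of 0.66 = 0 (operand ≠ 0)
  (B ∧ not A) = min(0.35, 0) = 0
  ((not C ∨ not not not not not B) → (B ∧ not A)): 0 ≤ 0, so result = 1
  Gödel value = 1
Łukasiewicz evaluation:
  not C: Łukasiewicz ¬ gives 1 − 0.89 = 0.11
  not B: Łukasiewicz ¬ gives 1 − 0.35 = 0.65
  not not B: Łukasiewicz ¬ gives 1 − 0.65 = 0.35
  not not not B: Łukasiewicz ¬ gives 1 − 0.35 = 0.65
  not not not not B: Łukasiewicz ¬ gives 1 − 0.65 = 0.35
  not not not not not B: Łukasiewicz ¬ gives 1 − 0.35 = 0.65
  (not C ∨ not not not not not B) = max(0.11, 0.65) = 0.65
  not A: Łukasiewicz ¬ gives 1 − 0.66 = 0.34
  (B ∧ not A) = min(0.35, 0.34) = 0.34
  ((not C ∨ not not not not not B) → (B ∧ not A)): min(1, 1 − 0.65 + 0.34) = 0.69
  Łukasiewicz value = 0.69
Difference: 1 − 0.69 = 0.31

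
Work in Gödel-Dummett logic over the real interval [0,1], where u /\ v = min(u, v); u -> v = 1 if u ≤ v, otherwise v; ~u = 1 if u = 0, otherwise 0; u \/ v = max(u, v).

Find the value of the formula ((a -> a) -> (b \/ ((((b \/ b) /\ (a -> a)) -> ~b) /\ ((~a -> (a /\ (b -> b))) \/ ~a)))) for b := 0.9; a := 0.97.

(a -> a): 0.97 ≤ 0.97, so result = 1
(b \/ b) = max(0.9, 0.9) = 0.9
(a -> a): 0.97 ≤ 0.97, so result = 1
((b \/ b) /\ (a -> a)) = min(0.9, 1) = 0.9
~b: Gödel ¬ of 0.9 = 0 (operand ≠ 0)
(((b \/ b) /\ (a -> a)) -> ~b): 0.9 > 0, so result = 0
~a: Gödel ¬ of 0.97 = 0 (operand ≠ 0)
(b -> b): 0.9 ≤ 0.9, so result = 1
(a /\ (b -> b)) = min(0.97, 1) = 0.97
(~a -> (a /\ (b -> b))): 0 ≤ 0.97, so result = 1
~a: Gödel ¬ of 0.97 = 0 (operand ≠ 0)
((~a -> (a /\ (b -> b))) \/ ~a) = max(1, 0) = 1
((((b \/ b) /\ (a -> a)) -> ~b) /\ ((~a -> (a /\ (b -> b))) \/ ~a)) = min(0, 1) = 0
(b \/ ((((b \/ b) /\ (a -> a)) -> ~b) /\ ((~a -> (a /\ (b -> b))) \/ ~a))) = max(0.9, 0) = 0.9
((a -> a) -> (b \/ ((((b \/ b) /\ (a -> a)) -> ~b) /\ ((~a -> (a /\ (b -> b))) \/ ~a)))): 1 > 0.9, so result = 0.9

0.90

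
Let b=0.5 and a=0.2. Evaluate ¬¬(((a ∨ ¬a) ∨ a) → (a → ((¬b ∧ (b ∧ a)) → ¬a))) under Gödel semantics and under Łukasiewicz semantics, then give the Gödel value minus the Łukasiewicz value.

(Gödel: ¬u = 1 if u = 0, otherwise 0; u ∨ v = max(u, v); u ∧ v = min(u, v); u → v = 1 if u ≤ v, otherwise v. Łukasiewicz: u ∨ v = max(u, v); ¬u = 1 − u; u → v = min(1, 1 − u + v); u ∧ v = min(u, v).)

0.00

Gödel evaluation:
  ¬a: Gödel ¬ of 0.2 = 0 (operand ≠ 0)
  (a ∨ ¬a) = max(0.2, 0) = 0.2
  ((a ∨ ¬a) ∨ a) = max(0.2, 0.2) = 0.2
  ¬b: Gödel ¬ of 0.5 = 0 (operand ≠ 0)
  (b ∧ a) = min(0.5, 0.2) = 0.2
  (¬b ∧ (b ∧ a)) = min(0, 0.2) = 0
  ¬a: Gödel ¬ of 0.2 = 0 (operand ≠ 0)
  ((¬b ∧ (b ∧ a)) → ¬a): 0 ≤ 0, so result = 1
  (a → ((¬b ∧ (b ∧ a)) → ¬a)): 0.2 ≤ 1, so result = 1
  (((a ∨ ¬a) ∨ a) → (a → ((¬b ∧ (b ∧ a)) → ¬a))): 0.2 ≤ 1, so result = 1
  ¬(((a ∨ ¬a) ∨ a) → (a → ((¬b ∧ (b ∧ a)) → ¬a))): Gödel ¬ of 1 = 0 (operand ≠ 0)
  ¬¬(((a ∨ ¬a) ∨ a) → (a → ((¬b ∧ (b ∧ a)) → ¬a))): Gödel ¬ of 0 = 1 (operand is 0)
  Gödel value = 1
Łukasiewicz evaluation:
  ¬a: Łukasiewicz ¬ gives 1 − 0.2 = 0.8
  (a ∨ ¬a) = max(0.2, 0.8) = 0.8
  ((a ∨ ¬a) ∨ a) = max(0.8, 0.2) = 0.8
  ¬b: Łukasiewicz ¬ gives 1 − 0.5 = 0.5
  (b ∧ a) = min(0.5, 0.2) = 0.2
  (¬b ∧ (b ∧ a)) = min(0.5, 0.2) = 0.2
  ¬a: Łukasiewicz ¬ gives 1 − 0.2 = 0.8
  ((¬b ∧ (b ∧ a)) → ¬a): min(1, 1 − 0.2 + 0.8) = 1
  (a → ((¬b ∧ (b ∧ a)) → ¬a)): min(1, 1 − 0.2 + 1) = 1
  (((a ∨ ¬a) ∨ a) → (a → ((¬b ∧ (b ∧ a)) → ¬a))): min(1, 1 − 0.8 + 1) = 1
  ¬(((a ∨ ¬a) ∨ a) → (a → ((¬b ∧ (b ∧ a)) → ¬a))): Łukasiewicz ¬ gives 1 − 1 = 0
  ¬¬(((a ∨ ¬a) ∨ a) → (a → ((¬b ∧ (b ∧ a)) → ¬a))): Łukasiewicz ¬ gives 1 − 0 = 1
  Łukasiewicz value = 1
Difference: 1 − 1 = 0.00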